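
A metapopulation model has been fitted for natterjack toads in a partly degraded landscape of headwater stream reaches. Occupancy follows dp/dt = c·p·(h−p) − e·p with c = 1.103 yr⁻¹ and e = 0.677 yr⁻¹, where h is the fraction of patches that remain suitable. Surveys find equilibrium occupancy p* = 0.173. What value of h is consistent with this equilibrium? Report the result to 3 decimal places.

At equilibrium c(h−p*) = e, so h = p* + e/c.
h = 0.173 + 0.677/1.103 = 0.173 + 0.6138 = 0.7868.

0.787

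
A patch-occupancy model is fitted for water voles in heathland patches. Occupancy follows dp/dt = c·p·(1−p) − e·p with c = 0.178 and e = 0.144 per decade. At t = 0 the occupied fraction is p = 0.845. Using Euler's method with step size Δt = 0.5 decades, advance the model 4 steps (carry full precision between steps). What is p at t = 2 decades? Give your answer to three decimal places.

Update rule: p ← p + [c·p·(1−p) − e·p]·Δt with Δt = 0.5.
t = 0.5: p = 0.84500 + (-0.04918) = 0.79582
t = 1: p = 0.79582 + (-0.04284) = 0.75298
t = 1.5: p = 0.75298 + (-0.03766) = 0.71532
t = 2: p = 0.71532 + (-0.03338) = 0.68194

0.682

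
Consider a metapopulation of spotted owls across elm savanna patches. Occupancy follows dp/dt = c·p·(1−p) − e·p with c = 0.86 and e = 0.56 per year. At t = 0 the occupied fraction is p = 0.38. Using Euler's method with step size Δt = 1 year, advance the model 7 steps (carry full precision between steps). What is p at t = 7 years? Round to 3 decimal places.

0.351

Update rule: p ← p + [c·p·(1−p) − e·p]·Δt with Δt = 1.
  1  |  dp/dt·Δt = -0.010184  |  p_1 = 0.369816
  2  |  dp/dt·Δt = -0.006672  |  p_2 = 0.363144
  3  |  dp/dt·Δt = -0.004468  |  p_3 = 0.358676
  4  |  dp/dt·Δt = -0.003035  |  p_4 = 0.355641
  5  |  dp/dt·Δt = -0.002081  |  p_5 = 0.353560
  6  |  dp/dt·Δt = -0.001436  |  p_6 = 0.352124
  7  |  dp/dt·Δt = -0.000995  |  p_7 = 0.351129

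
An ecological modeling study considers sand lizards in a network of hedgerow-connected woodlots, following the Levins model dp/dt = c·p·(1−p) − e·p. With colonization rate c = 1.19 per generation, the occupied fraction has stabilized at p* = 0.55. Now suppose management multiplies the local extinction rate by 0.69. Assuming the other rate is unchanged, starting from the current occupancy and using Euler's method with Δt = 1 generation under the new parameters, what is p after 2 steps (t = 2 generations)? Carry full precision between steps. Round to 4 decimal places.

Balance c(1−p*) = e gives e = 1.19×(1 − 0.55000) = 0.53550.
Starting from p₀ = 0.55000; update p ← p + (dp/dt)·Δt with the new parameters.
t = 1: p = 0.55000 + (+0.09130) = 0.64130
t = 2: p = 0.64130 + (+0.03678) = 0.67808

0.6781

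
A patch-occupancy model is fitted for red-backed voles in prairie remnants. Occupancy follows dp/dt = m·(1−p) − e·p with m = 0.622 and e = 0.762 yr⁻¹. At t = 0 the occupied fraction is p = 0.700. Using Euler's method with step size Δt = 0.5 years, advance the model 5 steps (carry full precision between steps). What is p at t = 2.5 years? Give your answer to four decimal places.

0.4501

Update rule: p ← p + [m·(1−p) − e·p]·Δt with Δt = 0.5.
  1  |  dp/dt·Δt = -0.173400  |  p_1 = 0.526600
  2  |  dp/dt·Δt = -0.053407  |  p_2 = 0.473193
  3  |  dp/dt·Δt = -0.016449  |  p_3 = 0.456743
  4  |  dp/dt·Δt = -0.005066  |  p_4 = 0.451677
  5  |  dp/dt·Δt = -0.001560  |  p_5 = 0.450117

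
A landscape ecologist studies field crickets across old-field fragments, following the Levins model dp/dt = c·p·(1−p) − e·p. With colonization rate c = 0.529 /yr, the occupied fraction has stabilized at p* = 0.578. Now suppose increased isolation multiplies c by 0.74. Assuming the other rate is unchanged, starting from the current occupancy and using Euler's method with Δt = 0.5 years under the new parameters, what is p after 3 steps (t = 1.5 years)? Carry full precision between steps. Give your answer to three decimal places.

0.534

Balance c(1−p*) = e gives e = 0.529×(1 − 0.57800) = 0.22324.
Starting from p₀ = 0.57800; update p ← p + (dp/dt)·Δt with the new parameters.
p: 0.57800 → 0.56123  (Δp = -0.01677)
p: 0.56123 → 0.54678  (Δp = -0.01444)
p: 0.54678 → 0.53425  (Δp = -0.01253)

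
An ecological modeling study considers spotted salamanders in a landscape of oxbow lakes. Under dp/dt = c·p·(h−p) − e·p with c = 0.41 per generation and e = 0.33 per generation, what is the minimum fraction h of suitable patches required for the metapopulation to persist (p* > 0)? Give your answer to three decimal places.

p* = h − e/c is positive only when h > e/c.
h_min = e/c = 0.33/0.41 = 0.8049.

0.805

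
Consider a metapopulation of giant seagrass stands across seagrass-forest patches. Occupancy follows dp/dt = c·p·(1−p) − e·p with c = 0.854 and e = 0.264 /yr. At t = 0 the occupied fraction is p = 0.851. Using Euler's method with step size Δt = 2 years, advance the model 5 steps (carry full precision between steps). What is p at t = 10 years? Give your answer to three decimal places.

0.691

Update rule: p ← p + [c·p·(1−p) − e·p]·Δt with Δt = 2.
  1  |  dp/dt·Δt = -0.232755  |  p_1 = 0.618245
  2  |  dp/dt·Δt = +0.076686  |  p_2 = 0.694931
  3  |  dp/dt·Δt = -0.004824  |  p_3 = 0.690107
  4  |  dp/dt·Δt = +0.000896  |  p_4 = 0.691002
  5  |  dp/dt·Δt = -0.000160  |  p_5 = 0.690842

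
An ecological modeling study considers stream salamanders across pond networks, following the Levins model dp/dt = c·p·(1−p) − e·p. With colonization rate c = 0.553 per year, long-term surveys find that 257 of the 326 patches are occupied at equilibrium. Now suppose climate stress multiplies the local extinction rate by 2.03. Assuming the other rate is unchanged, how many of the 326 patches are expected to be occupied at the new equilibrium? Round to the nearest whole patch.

186

Observed p* = 257/326 = 0.78834.
Balance c(1−p*) = e gives e = 0.553×(1 − 0.78834) = 0.11705.
New p* = 1 − e/c = 1 − 0.23761/0.55300 = 0.57033.
Expected occupied = 326 × 0.57033 = 185.93 ≈ 186.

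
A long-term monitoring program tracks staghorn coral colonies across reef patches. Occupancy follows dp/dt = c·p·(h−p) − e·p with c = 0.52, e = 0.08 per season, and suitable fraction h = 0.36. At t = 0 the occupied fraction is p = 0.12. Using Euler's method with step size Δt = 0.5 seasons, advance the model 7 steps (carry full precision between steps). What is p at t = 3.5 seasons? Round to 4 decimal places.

0.1382

Update rule: p ← p + [c·p·(h−p) − e·p]·Δt with Δt = 0.5.
t = 0.5: p = 0.12000 + (+0.00269) = 0.12269
t = 1: p = 0.12269 + (+0.00266) = 0.12535
t = 1.5: p = 0.12535 + (+0.00263) = 0.12798
t = 2: p = 0.12798 + (+0.00260) = 0.13059
t = 2.5: p = 0.13059 + (+0.00257) = 0.13315
t = 3: p = 0.13315 + (+0.00253) = 0.13568
t = 3.5: p = 0.13568 + (+0.00249) = 0.13816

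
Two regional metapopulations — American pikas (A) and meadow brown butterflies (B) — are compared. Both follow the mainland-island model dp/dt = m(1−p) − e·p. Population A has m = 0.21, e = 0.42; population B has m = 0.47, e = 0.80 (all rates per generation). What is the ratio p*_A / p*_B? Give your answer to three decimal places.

0.901

A: p*_A = m/(m+e) = 0.21/0.6300 = 0.3333.
B: p*_B = 0.47/1.2700 = 0.3701.
p*_A / p*_B = 0.3333/0.3701 = 0.9007.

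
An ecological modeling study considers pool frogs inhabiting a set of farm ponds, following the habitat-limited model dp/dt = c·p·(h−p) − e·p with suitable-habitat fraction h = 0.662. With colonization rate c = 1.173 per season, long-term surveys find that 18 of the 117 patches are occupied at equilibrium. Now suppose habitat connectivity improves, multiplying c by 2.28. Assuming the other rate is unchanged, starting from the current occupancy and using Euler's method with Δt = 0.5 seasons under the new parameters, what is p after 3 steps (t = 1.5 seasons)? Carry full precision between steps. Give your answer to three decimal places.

0.337

Observed p* = 18/117 = 0.15385.
Balance c(h−p*) = e gives e = 1.173×(0.662 − 0.15385) = 0.59606.
Starting from p₀ = 0.15385; update p ← p + (dp/dt)·Δt with the new parameters.
t = 0.5: p = 0.15385 + (+0.05869) = 0.21254
t = 1: p = 0.21254 + (+0.06440) = 0.27693
t = 1.5: p = 0.27693 + (+0.06006) = 0.33700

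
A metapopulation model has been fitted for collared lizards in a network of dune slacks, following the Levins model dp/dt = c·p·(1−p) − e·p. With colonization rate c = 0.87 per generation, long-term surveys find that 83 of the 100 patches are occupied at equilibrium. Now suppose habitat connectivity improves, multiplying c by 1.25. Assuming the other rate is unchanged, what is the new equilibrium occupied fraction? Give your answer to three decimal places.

0.864

Observed p* = 83/100 = 0.83000.
Balance c(1−p*) = e gives e = 0.87×(1 − 0.83000) = 0.14790.
New p* = 1 − e/c = 1 − 0.14790/1.08750 = 0.86400.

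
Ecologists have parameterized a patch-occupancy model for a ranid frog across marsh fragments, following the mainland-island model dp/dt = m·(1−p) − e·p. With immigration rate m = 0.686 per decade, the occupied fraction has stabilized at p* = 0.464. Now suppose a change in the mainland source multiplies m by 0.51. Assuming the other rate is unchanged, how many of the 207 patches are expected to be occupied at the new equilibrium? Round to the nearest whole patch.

63

Balance m(1−p*) = e·p* gives e = m(1−p*)/p* = 0.686×0.53600/0.46400 = 0.79245.
New p* = m/(m+e) = 0.34986/(0.34986+0.79245) = 0.30627.
Expected occupied = 207 × 0.30627 = 63.40 ≈ 63.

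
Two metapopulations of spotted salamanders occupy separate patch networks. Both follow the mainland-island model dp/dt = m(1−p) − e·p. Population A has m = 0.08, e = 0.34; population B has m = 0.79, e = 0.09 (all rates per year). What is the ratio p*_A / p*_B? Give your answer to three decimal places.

A: p*_A = m/(m+e) = 0.08/0.4200 = 0.1905.
B: p*_B = 0.79/0.8800 = 0.8977.
p*_A / p*_B = 0.1905/0.8977 = 0.2122.

0.212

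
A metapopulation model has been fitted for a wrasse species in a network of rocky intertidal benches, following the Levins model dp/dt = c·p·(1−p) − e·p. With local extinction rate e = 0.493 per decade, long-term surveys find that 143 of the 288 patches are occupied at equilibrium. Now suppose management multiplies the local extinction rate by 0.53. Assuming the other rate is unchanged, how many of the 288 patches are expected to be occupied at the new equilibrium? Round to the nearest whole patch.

211

Observed p* = 143/288 = 0.49653.
Balance c(1−p*) = e gives c = e/(1 − 0.49653) = 0.493/0.50347 = 0.97920.
New p* = 1 − e/c = 1 − 0.26129/0.97920 = 0.73316.
Expected occupied = 288 × 0.73316 = 211.15 ≈ 211.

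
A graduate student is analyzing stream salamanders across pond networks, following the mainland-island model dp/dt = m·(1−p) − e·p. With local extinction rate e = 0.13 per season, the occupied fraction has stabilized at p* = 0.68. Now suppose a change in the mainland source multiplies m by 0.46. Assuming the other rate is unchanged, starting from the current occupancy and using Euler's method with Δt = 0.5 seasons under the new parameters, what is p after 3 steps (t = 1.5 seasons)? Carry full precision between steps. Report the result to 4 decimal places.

Balance m(1−p*) = e·p* gives m = e·p*/(1−p*) = 0.13×0.68000/0.32000 = 0.27625.
Starting from p₀ = 0.68000; update p ← p + (dp/dt)·Δt with the new parameters.
t = 0.5: p = 0.68000 + (-0.02387) = 0.65613
t = 1: p = 0.65613 + (-0.02080) = 0.63533
t = 1.5: p = 0.63533 + (-0.01813) = 0.61721

0.6172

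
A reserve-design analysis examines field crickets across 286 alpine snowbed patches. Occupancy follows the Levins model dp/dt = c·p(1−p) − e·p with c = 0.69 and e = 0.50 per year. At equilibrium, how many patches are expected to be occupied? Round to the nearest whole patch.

79

p* = 1 − e/c = 1 − 0.50/0.69 = 0.2754.
Expected occupied patches = N × p* = 286 × 0.2754 = 78.75 ≈ 79.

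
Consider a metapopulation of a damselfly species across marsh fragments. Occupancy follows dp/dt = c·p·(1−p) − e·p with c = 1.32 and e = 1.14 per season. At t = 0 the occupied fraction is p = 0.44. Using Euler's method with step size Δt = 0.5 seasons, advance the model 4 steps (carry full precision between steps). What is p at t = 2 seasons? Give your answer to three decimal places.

Update rule: p ← p + [c·p·(1−p) − e·p]·Δt with Δt = 0.5.
t = 0.5: p = 0.44000 + (-0.08818) = 0.35182
t = 1: p = 0.35182 + (-0.05003) = 0.30179
t = 1.5: p = 0.30179 + (-0.03295) = 0.26884
t = 2: p = 0.26884 + (-0.02351) = 0.24534

0.245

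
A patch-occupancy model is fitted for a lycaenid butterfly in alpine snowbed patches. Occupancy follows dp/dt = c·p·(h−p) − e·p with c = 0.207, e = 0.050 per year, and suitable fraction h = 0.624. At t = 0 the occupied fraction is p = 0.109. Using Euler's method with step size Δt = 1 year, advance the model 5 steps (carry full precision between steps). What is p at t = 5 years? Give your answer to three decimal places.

Update rule: p ← p + [c·p·(h−p) − e·p]·Δt with Δt = 1.
p: 0.10900 → 0.11517  (Δp = +0.00617)
p: 0.11517 → 0.12154  (Δp = +0.00637)
p: 0.12154 → 0.12811  (Δp = +0.00656)
p: 0.12811 → 0.13485  (Δp = +0.00674)
p: 0.13485 → 0.14176  (Δp = +0.00691)

0.142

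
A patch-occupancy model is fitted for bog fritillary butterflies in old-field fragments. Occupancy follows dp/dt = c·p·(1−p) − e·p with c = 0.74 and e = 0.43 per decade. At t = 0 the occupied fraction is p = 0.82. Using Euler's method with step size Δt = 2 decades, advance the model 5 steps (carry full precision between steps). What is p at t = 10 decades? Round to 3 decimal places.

Update rule: p ← p + [c·p·(1−p) − e·p]·Δt with Δt = 2.
step 1: Δp = -0.48675, p = 0.33325
step 2: Δp = +0.04225, p = 0.37550
step 3: Δp = +0.02413, p = 0.39963
step 4: Δp = +0.01141, p = 0.41104
step 5: Δp = +0.00479, p = 0.41583

0.416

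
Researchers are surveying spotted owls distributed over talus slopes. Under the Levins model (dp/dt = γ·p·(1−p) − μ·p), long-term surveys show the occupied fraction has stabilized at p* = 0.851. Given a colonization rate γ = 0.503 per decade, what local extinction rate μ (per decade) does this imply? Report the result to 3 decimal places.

At equilibrium γ(1−p*) = μ.
μ = 0.503 × (1 − 0.851) = 0.503 × 0.1490 = 0.0749.

0.075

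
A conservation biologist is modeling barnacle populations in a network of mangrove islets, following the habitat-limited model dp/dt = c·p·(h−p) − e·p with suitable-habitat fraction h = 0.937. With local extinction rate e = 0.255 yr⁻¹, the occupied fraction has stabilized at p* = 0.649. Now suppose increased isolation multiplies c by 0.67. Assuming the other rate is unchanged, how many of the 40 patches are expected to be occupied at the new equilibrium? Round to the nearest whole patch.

20

Balance c(h−p*) = e gives c = e/(0.937 − 0.64900) = 0.255/0.28800 = 0.88542.
New p* = 0.937 − e/c = 0.937 − 0.25500/0.59323 = 0.50715.
Expected occupied = 40 × 0.50715 = 20.29 ≈ 20.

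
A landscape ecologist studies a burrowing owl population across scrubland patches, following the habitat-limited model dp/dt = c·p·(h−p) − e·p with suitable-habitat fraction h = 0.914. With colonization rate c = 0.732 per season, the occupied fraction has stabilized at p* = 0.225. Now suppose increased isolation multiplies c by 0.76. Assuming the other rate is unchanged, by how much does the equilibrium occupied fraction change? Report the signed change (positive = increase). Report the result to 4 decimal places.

Balance c(h−p*) = e gives e = 0.732×(0.914 − 0.22500) = 0.50435.
New p* = 0.914 − e/c = 0.914 − 0.50435/0.55632 = 0.00742.
Δp* = 0.00742 − 0.22500 = -0.21758.

-0.2176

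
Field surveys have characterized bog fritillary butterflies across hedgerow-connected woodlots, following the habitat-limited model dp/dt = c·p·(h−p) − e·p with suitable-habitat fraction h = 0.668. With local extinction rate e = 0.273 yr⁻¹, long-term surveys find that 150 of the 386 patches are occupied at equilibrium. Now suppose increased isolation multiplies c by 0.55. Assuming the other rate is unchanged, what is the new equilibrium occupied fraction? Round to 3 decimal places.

Observed p* = 150/386 = 0.38860.
Balance c(h−p*) = e gives c = e/(0.668 − 0.38860) = 0.273/0.27940 = 0.97709.
New p* = 0.668 − e/c = 0.668 − 0.27300/0.53740 = 0.16000.

0.160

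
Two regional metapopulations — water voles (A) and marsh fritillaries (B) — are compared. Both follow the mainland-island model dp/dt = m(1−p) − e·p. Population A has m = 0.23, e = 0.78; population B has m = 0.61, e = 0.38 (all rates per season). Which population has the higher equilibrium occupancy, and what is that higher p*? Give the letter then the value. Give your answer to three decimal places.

B, 0.616

A: p*_A = m/(m+e) = 0.23/1.0100 = 0.2277.
B: p*_B = 0.61/0.9900 = 0.6162.
B is higher at 0.6162.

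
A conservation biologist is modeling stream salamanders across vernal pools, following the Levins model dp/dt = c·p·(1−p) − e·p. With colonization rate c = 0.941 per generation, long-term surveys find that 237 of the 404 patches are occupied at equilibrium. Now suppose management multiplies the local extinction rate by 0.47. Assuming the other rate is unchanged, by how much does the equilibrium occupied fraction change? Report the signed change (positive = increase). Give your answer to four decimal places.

0.2191

Observed p* = 237/404 = 0.58663.
Balance c(1−p*) = e gives e = 0.941×(1 − 0.58663) = 0.38898.
New p* = 1 − e/c = 1 − 0.18282/0.94100 = 0.80572.
Δp* = 0.80572 − 0.58663 = +0.21909.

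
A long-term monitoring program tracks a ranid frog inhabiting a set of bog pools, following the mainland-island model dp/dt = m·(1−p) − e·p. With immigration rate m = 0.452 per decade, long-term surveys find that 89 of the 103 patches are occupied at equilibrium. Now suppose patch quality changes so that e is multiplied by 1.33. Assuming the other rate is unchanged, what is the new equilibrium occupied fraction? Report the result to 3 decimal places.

Observed p* = 89/103 = 0.86408.
Balance m(1−p*) = e·p* gives e = m(1−p*)/p* = 0.452×0.13592/0.86408 = 0.07110.
New p* = m/(m+e) = 0.45200/(0.45200+0.09456) = 0.82699.

0.827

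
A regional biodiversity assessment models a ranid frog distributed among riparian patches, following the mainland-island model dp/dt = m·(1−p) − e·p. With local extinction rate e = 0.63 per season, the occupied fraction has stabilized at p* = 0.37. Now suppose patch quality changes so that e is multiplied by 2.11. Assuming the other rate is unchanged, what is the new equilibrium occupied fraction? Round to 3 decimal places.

0.218

Balance m(1−p*) = e·p* gives m = e·p*/(1−p*) = 0.63×0.37000/0.63000 = 0.37000.
New p* = m/(m+e) = 0.37000/(0.37000+1.32930) = 0.21774.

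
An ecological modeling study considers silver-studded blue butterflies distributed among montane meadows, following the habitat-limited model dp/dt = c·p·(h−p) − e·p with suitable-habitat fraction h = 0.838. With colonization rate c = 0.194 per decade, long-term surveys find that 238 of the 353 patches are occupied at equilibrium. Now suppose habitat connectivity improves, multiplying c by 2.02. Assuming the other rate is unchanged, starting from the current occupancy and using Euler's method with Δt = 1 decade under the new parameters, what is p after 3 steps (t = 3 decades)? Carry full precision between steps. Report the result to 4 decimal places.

0.7250

Observed p* = 238/353 = 0.67422.
Balance c(h−p*) = e gives e = 0.194×(0.838 − 0.67422) = 0.03177.
Starting from p₀ = 0.67422; update p ← p + (dp/dt)·Δt with the new parameters.
p: 0.67422 → 0.69607  (Δp = +0.02185)
p: 0.69607 → 0.71267  (Δp = +0.01660)
p: 0.71267 → 0.72503  (Δp = +0.01236)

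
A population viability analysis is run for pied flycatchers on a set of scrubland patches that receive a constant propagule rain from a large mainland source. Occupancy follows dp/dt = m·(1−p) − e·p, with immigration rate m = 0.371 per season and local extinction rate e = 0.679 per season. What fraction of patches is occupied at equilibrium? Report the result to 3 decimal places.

Setting dp/dt = 0: m − m·p* = e·p*, so m = (m+e)·p*.
p* = m/(m+e) = 0.371/(0.371+0.679) = 0.371/1.0500 = 0.3533.

0.353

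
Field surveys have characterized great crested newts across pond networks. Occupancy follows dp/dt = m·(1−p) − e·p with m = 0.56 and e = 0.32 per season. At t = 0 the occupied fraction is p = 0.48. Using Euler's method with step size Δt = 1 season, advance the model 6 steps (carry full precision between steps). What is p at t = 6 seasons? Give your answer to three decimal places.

Update rule: p ← p + [m·(1−p) − e·p]·Δt with Δt = 1.
t = 1: p = 0.48000 + (+0.13760) = 0.61760
t = 2: p = 0.61760 + (+0.01651) = 0.63411
t = 3: p = 0.63411 + (+0.00198) = 0.63609
t = 4: p = 0.63609 + (+0.00024) = 0.63633
t = 5: p = 0.63633 + (+0.00003) = 0.63636
t = 6: p = 0.63636 + (+0.00000) = 0.63636

0.636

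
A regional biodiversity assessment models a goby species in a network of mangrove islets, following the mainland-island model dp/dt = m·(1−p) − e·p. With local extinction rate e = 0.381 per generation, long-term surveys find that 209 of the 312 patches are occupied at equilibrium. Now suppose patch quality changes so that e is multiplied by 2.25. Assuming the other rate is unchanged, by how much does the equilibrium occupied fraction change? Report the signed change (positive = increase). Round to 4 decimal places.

-0.1957

Observed p* = 209/312 = 0.66987.
Balance m(1−p*) = e·p* gives m = e·p*/(1−p*) = 0.381×0.66987/0.33013 = 0.77309.
New p* = m/(m+e) = 0.77309/(0.77309+0.85725) = 0.47419.
Δp* = 0.47419 − 0.66987 = -0.19568.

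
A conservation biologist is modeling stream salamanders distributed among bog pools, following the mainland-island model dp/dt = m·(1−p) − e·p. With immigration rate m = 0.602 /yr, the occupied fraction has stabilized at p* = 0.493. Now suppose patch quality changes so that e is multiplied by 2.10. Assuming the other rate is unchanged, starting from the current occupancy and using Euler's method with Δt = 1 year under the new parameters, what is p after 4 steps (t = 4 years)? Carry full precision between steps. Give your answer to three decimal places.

0.433

Balance m(1−p*) = e·p* gives e = m(1−p*)/p* = 0.602×0.50700/0.49300 = 0.61910.
Starting from p₀ = 0.49300; update p ← p + (dp/dt)·Δt with the new parameters.
step 1: Δp = -0.33574, p = 0.15726
step 2: Δp = +0.30287, p = 0.46013
step 3: Δp = -0.27322, p = 0.18692
step 4: Δp = +0.24647, p = 0.43338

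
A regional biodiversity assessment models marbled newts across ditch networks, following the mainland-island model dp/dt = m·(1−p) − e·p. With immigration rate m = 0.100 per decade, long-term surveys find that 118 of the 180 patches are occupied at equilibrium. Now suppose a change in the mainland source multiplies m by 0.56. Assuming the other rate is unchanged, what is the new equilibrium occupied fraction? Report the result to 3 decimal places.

0.516

Observed p* = 118/180 = 0.65556.
Balance m(1−p*) = e·p* gives e = m(1−p*)/p* = 0.100×0.34444/0.65556 = 0.05254.
New p* = m/(m+e) = 0.05600/(0.05600+0.05254) = 0.51594.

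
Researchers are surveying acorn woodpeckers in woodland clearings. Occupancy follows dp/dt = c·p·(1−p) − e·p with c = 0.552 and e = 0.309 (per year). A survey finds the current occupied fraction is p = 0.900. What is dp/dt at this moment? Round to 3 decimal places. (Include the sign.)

-0.228

Colonization term: c·p·(1−p) = 0.552×0.900×0.1000 = 0.04968.
Extinction term: e·p = 0.27810.
dp/dt = 0.04968 − 0.27810 = -0.22842.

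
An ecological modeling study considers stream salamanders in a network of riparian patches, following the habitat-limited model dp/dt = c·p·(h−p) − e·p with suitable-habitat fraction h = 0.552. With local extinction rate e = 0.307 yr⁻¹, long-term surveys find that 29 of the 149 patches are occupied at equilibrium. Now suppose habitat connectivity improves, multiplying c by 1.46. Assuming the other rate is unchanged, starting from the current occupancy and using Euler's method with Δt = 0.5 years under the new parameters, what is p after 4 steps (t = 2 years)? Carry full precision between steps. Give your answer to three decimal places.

Observed p* = 29/149 = 0.19463.
Balance c(h−p*) = e gives c = e/(0.552 − 0.19463) = 0.307/0.35737 = 0.85906.
Starting from p₀ = 0.19463; update p ← p + (dp/dt)·Δt with the new parameters.
step 1: Δp = +0.01374, p = 0.20837
step 2: Δp = +0.01292, p = 0.22129
step 3: Δp = +0.01193, p = 0.23322
step 4: Δp = +0.01082, p = 0.24404

0.244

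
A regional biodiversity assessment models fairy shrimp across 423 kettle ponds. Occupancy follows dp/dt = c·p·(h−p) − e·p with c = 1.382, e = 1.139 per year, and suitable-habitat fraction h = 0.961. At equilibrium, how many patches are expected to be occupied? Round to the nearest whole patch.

p* = h − e/c = 0.961 − 0.8242 = 0.1368.
Expected occupied patches = N × p* = 423 × 0.1368 = 57.88 ≈ 58.

58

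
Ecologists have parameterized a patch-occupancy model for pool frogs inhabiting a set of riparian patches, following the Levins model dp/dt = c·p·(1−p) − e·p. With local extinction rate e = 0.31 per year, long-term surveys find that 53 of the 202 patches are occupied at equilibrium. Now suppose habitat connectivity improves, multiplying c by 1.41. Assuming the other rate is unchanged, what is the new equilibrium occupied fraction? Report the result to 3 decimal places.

0.477

Observed p* = 53/202 = 0.26238.
Balance c(1−p*) = e gives c = e/(1 − 0.26238) = 0.31/0.73762 = 0.42027.
New p* = 1 − e/c = 1 − 0.31000/0.59258 = 0.47686.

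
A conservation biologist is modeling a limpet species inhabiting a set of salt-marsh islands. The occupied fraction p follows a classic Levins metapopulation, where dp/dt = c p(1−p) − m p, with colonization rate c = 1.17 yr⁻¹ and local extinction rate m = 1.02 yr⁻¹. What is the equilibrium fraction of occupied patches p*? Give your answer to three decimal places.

At equilibrium, colonization balances extinction: c·p*·(1−p*) = m·p*.
So p* = 1 − m/c = 1 − 1.02/1.17 = 1 − 0.8718 = 0.1282.

0.128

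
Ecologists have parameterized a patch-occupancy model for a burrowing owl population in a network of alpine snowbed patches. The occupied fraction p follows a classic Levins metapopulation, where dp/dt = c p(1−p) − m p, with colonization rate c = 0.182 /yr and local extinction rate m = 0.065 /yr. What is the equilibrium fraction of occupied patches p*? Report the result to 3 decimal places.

0.643

At equilibrium, colonization balances extinction: c·p*·(1−p*) = m·p*.
So p* = 1 − m/c = 1 − 0.065/0.182 = 1 − 0.3571 = 0.6429.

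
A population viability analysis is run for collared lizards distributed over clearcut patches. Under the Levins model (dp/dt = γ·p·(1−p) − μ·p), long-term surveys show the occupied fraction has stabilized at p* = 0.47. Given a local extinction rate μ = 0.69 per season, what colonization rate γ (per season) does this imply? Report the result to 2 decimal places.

At equilibrium γ(1−p*) = μ, so γ = μ/(1−p*).
γ = 0.69/(1 − 0.47) = 0.69/0.5300 = 1.3019.

1.30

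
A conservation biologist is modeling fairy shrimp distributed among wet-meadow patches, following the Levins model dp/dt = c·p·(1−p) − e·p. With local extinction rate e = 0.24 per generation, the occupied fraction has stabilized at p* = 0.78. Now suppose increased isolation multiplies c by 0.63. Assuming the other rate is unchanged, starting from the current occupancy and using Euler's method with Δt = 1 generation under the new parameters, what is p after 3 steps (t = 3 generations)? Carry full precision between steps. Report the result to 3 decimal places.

0.667

Balance c(1−p*) = e gives c = e/(1 − 0.78000) = 0.24/0.22000 = 1.09091.
Starting from p₀ = 0.78000; update p ← p + (dp/dt)·Δt with the new parameters.
p: 0.78000 → 0.71074  (Δp = -0.06926)
p: 0.71074 → 0.68146  (Δp = -0.02928)
p: 0.68146 → 0.66710  (Δp = -0.01436)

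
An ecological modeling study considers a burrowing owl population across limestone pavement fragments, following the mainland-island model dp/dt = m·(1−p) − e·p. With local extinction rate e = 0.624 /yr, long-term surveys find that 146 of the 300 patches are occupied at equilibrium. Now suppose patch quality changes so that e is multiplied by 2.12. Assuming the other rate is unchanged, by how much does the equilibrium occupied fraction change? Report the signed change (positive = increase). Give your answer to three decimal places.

-0.178

Observed p* = 146/300 = 0.48667.
Balance m(1−p*) = e·p* gives m = e·p*/(1−p*) = 0.624×0.48667/0.51333 = 0.59159.
New p* = m/(m+e) = 0.59159/(0.59159+1.32288) = 0.30901.
Δp* = 0.30901 − 0.48667 = -0.17766.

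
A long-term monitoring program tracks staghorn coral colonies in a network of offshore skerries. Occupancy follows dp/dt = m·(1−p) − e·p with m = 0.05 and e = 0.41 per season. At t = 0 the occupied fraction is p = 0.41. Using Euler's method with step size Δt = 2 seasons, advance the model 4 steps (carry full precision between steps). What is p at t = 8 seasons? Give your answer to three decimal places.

Update rule: p ← p + [m·(1−p) − e·p]·Δt with Δt = 2.
t = 2: p = 0.41000 + (-0.27720) = 0.13280
t = 4: p = 0.13280 + (-0.02218) = 0.11062
t = 6: p = 0.11062 + (-0.00177) = 0.10885
t = 8: p = 0.10885 + (-0.00014) = 0.10871

0.109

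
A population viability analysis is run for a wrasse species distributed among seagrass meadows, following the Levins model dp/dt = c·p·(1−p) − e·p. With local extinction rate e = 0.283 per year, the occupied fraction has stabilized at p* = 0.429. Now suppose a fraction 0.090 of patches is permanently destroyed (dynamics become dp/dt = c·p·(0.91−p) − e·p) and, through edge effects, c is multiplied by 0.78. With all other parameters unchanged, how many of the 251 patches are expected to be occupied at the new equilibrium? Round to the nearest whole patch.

45

Balance c(1−p*) = e gives c = e/(1 − 0.42900) = 0.283/0.57100 = 0.49562.
New p* = 0.91 − e/c = 0.91 − 0.28300/0.38658 = 0.17794.
Expected occupied = 251 × 0.17794 = 44.66 ≈ 45.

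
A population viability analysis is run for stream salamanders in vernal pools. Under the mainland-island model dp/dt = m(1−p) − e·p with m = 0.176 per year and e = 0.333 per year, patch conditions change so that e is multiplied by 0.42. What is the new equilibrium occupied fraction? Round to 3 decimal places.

Before: p* = 0.176/(0.176+0.333) = 0.3458.
After: m = 0.176, e = 0.13986; p* = 0.176/0.3159 = 0.5572.

0.557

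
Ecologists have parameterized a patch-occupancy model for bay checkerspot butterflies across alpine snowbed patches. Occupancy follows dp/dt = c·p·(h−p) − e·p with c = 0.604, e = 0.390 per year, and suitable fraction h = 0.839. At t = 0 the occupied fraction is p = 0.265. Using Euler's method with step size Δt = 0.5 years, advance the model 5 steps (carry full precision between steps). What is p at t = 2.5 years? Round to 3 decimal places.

0.241

Update rule: p ← p + [c·p·(h−p) − e·p]·Δt with Δt = 0.5.
p: 0.26500 → 0.25926  (Δp = -0.00574)
p: 0.25926 → 0.25410  (Δp = -0.00516)
p: 0.25410 → 0.24943  (Δp = -0.00467)
p: 0.24943 → 0.24520  (Δp = -0.00423)
p: 0.24520 → 0.24136  (Δp = -0.00384)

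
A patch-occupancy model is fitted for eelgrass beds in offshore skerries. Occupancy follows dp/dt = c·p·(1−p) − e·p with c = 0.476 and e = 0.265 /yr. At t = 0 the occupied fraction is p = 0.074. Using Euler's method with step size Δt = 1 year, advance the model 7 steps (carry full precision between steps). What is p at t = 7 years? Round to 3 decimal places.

Update rule: p ← p + [c·p·(1−p) − e·p]·Δt with Δt = 1.
t = 1: p = 0.07400 + (+0.01301) = 0.08701
t = 2: p = 0.08701 + (+0.01476) = 0.10176
t = 3: p = 0.10176 + (+0.01654) = 0.11831
t = 4: p = 0.11831 + (+0.01830) = 0.13661
t = 5: p = 0.13661 + (+0.01994) = 0.15655
t = 6: p = 0.15655 + (+0.02137) = 0.17791
t = 7: p = 0.17791 + (+0.02247) = 0.20039

0.200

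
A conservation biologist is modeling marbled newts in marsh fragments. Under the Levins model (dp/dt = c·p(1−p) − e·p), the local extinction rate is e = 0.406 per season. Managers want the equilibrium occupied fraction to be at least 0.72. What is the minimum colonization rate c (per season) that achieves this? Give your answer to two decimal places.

1.45

p* = 1 − e/c ≥ 0.72 requires e/c ≤ 0.2800, i.e. c ≥ e/0.2800.
c_min = 0.406/0.2800 = 1.4500.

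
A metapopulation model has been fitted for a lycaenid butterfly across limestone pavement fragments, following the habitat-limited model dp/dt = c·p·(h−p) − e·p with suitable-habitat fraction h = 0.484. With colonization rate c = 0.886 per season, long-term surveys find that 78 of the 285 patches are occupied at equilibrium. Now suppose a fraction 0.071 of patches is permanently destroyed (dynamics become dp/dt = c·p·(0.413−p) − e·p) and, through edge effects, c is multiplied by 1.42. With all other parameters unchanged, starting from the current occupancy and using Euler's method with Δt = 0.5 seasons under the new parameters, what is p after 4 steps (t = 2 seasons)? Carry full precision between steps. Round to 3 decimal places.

0.269

Observed p* = 78/285 = 0.27368.
Balance c(h−p*) = e gives e = 0.886×(0.484 − 0.27368) = 0.18634.
Starting from p₀ = 0.27368; update p ← p + (dp/dt)·Δt with the new parameters.
t = 0.5: p = 0.27368 + (-0.00151) = 0.27217
t = 1: p = 0.27217 + (-0.00125) = 0.27092
t = 1.5: p = 0.27092 + (-0.00103) = 0.26990
t = 2: p = 0.26990 + (-0.00085) = 0.26905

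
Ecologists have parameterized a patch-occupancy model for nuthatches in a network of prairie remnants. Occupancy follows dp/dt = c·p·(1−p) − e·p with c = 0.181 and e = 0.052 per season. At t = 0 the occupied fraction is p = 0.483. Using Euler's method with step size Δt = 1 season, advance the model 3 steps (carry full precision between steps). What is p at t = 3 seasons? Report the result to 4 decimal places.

0.5402

Update rule: p ← p + [c·p·(1−p) − e·p]·Δt with Δt = 1.
t = 1: p = 0.48300 + (+0.02008) = 0.50308
t = 2: p = 0.50308 + (+0.01909) = 0.52217
t = 3: p = 0.52217 + (+0.01801) = 0.54018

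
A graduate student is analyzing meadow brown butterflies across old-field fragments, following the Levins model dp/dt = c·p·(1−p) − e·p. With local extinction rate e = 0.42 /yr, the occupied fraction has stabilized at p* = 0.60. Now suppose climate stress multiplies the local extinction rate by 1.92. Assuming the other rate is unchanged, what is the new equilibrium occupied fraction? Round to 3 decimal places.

0.232

Balance c(1−p*) = e gives c = e/(1 − 0.60000) = 0.42/0.40000 = 1.05000.
New p* = 1 − e/c = 1 − 0.80640/1.05000 = 0.23200.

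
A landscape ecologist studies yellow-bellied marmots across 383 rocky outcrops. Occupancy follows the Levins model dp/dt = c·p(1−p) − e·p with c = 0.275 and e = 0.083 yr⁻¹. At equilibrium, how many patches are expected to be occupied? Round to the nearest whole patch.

267

p* = 1 − e/c = 1 − 0.083/0.275 = 0.6982.
Expected occupied patches = N × p* = 383 × 0.6982 = 267.40 ≈ 267.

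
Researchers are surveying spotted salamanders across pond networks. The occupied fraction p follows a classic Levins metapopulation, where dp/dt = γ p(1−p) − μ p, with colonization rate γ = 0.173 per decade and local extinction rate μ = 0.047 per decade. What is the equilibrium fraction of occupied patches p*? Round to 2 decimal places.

0.73

At equilibrium, colonization balances extinction: γ·p*·(1−p*) = μ·p*.
So p* = 1 − μ/γ = 1 − 0.047/0.173 = 1 − 0.2717 = 0.7283.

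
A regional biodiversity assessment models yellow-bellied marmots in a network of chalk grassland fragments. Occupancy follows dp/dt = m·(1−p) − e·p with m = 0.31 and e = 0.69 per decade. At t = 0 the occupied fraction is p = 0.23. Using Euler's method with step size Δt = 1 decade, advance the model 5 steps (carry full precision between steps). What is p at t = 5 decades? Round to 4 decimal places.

Update rule: p ← p + [m·(1−p) − e·p]·Δt with Δt = 1.
p: 0.23000 → 0.31000  (Δp = +0.08000)
p: 0.31000 → 0.31000  (Δp = +0.00000)
p: 0.31000 → 0.31000  (Δp = +0.00000)
p: 0.31000 → 0.31000  (Δp = +0.00000)
p: 0.31000 → 0.31000  (Δp = +0.00000)

0.3100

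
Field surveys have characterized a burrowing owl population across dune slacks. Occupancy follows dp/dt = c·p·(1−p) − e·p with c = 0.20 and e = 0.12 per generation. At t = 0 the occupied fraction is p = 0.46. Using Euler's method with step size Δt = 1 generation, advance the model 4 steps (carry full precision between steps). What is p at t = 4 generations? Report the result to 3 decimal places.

0.441

Update rule: p ← p + [c·p·(1−p) − e·p]·Δt with Δt = 1.
step 1: Δp = -0.00552, p = 0.45448
step 2: Δp = -0.00495, p = 0.44953
step 3: Δp = -0.00445, p = 0.44508
step 4: Δp = -0.00401, p = 0.44106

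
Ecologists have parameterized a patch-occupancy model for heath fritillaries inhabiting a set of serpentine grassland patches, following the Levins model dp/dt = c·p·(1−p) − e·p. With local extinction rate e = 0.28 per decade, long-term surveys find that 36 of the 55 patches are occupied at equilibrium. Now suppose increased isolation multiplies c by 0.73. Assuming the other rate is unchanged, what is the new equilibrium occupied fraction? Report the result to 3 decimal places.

Observed p* = 36/55 = 0.65455.
Balance c(1−p*) = e gives c = e/(1 − 0.65455) = 0.28/0.34545 = 0.81054.
New p* = 1 − e/c = 1 − 0.28000/0.59169 = 0.52678.

0.527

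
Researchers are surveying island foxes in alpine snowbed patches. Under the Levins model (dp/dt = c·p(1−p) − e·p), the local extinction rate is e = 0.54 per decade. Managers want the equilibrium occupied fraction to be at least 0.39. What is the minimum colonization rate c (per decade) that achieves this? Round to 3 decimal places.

0.885

p* = 1 − e/c ≥ 0.39 requires e/c ≤ 0.6100, i.e. c ≥ e/0.6100.
c_min = 0.54/0.6100 = 0.8852.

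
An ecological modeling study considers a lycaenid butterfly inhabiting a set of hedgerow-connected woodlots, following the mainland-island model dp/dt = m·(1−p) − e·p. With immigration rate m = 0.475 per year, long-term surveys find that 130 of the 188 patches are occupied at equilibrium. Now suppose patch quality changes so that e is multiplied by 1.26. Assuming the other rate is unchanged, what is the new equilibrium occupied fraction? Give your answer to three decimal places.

Observed p* = 130/188 = 0.69149.
Balance m(1−p*) = e·p* gives e = m(1−p*)/p* = 0.475×0.30851/0.69149 = 0.21192.
New p* = m/(m+e) = 0.47500/(0.47500+0.26702) = 0.64014.

0.640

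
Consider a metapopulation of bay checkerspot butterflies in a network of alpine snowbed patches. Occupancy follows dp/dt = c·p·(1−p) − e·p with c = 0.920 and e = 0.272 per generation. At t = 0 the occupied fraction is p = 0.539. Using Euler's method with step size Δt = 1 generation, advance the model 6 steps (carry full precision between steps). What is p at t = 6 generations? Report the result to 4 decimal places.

0.7037

Update rule: p ← p + [c·p·(1−p) − e·p]·Δt with Δt = 1.
step 1: Δp = +0.08199, p = 0.62099
step 2: Δp = +0.04762, p = 0.66861
step 3: Δp = +0.02198, p = 0.69060
step 4: Δp = +0.00874, p = 0.69933
step 5: Δp = +0.00323, p = 0.70256
step 6: Δp = +0.00116, p = 0.70372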